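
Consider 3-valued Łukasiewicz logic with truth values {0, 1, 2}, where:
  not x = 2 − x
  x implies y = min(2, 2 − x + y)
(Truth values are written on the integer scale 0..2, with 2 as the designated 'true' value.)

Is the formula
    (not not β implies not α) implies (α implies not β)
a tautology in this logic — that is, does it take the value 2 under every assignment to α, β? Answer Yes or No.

Yes

α = 0, β = 0 ↦ 2
α = 0, β = 1 ↦ 2
α = 0, β = 2 ↦ 2
α = 1, β = 0 ↦ 2
α = 1, β = 1 ↦ 2
α = 1, β = 2 ↦ 2
α = 2, β = 0 ↦ 2
α = 2, β = 1 ↦ 2
α = 2, β = 2 ↦ 2
Every assignment gives a value ≥ 2.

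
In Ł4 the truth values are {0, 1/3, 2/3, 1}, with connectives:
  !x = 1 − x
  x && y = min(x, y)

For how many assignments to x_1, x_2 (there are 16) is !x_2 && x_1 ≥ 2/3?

x_1 = 0, x_2 = 0 ↦ 0  <
x_1 = 0, x_2 = 1/3 ↦ 0  <
x_1 = 0, x_2 = 2/3 ↦ 0  <
x_1 = 0, x_2 = 1 ↦ 0  <
x_1 = 1/3, x_2 = 0 ↦ 1/3  <
x_1 = 1/3, x_2 = 1/3 ↦ 1/3  <
x_1 = 1/3, x_2 = 2/3 ↦ 1/3  <
x_1 = 1/3, x_2 = 1 ↦ 0  <
x_1 = 2/3, x_2 = 0 ↦ 2/3  ≥
x_1 = 2/3, x_2 = 1/3 ↦ 2/3  ≥
x_1 = 2/3, x_2 = 2/3 ↦ 1/3  <
x_1 = 2/3, x_2 = 1 ↦ 0  <
x_1 = 1, x_2 = 0 ↦ 1  ≥
x_1 = 1, x_2 = 1/3 ↦ 2/3  ≥
x_1 = 1, x_2 = 2/3 ↦ 1/3  <
x_1 = 1, x_2 = 1 ↦ 0  <
So 4 of the 16 assignments meet the threshold.

4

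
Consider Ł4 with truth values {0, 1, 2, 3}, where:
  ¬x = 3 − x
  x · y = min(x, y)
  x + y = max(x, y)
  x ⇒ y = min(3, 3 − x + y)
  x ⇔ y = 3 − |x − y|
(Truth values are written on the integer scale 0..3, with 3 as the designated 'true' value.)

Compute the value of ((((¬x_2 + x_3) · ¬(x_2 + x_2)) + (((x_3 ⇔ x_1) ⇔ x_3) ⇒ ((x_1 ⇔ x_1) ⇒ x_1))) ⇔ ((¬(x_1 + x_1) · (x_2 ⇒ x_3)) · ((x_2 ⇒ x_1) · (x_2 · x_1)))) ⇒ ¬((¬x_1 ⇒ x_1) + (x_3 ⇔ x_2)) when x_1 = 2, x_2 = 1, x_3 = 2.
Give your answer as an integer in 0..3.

¬x_2 = ¬1 = 2
¬x_2 + x_3 = 2 + 2 = 2
x_2 + x_2 = 1 + 1 = 1
¬(x_2 + x_2) = ¬1 = 2
(¬x_2 + x_3) · ¬(x_2 + x_2) = 2 · 2 = 2
x_3 ⇔ x_1 = 2 ⇔ 2 = 3
(x_3 ⇔ x_1) ⇔ x_3 = 3 ⇔ 2 = 2
x_1 ⇔ x_1 = 2 ⇔ 2 = 3
(x_1 ⇔ x_1) ⇒ x_1 = 3 ⇒ 2 = 2
((x_3 ⇔ x_1) ⇔ x_3) ⇒ ((x_1 ⇔ x_1) ⇒ x_1) = 2 ⇒ 2 = 3
((¬x_2 + x_3) · ¬(x_2 + x_2)) + (((x_3 ⇔ x_1) ⇔ x_3) ⇒ ((x_1 ⇔ x_1) ⇒ x_1)) = 2 + 3 = 3
x_1 + x_1 = 2 + 2 = 2
¬(x_1 + x_1) = ¬2 = 1
x_2 ⇒ x_3 = 1 ⇒ 2 = 3
¬(x_1 + x_1) · (x_2 ⇒ x_3) = 1 · 3 = 1
x_2 ⇒ x_1 = 1 ⇒ 2 = 3
x_2 · x_1 = 1 · 2 = 1
(x_2 ⇒ x_1) · (x_2 · x_1) = 3 · 1 = 1
(¬(x_1 + x_1) · (x_2 ⇒ x_3)) · ((x_2 ⇒ x_1) · (x_2 · x_1)) = 1 · 1 = 1
(((¬x_2 + x_3) · ¬(x_2 + x_2)) + (((x_3 ⇔ x_1) ⇔ x_3) ⇒ ((x_1 ⇔ x_1) ⇒ x_1))) ⇔ ((¬(x_1 + x_1) · (x_2 ⇒ x_3)) · ((x_2 ⇒ x_1) · (x_2 · x_1))) = 3 ⇔ 1 = 1
¬x_1 = ¬2 = 1
¬x_1 ⇒ x_1 = 1 ⇒ 2 = 3
x_3 ⇔ x_2 = 2 ⇔ 1 = 2
(¬x_1 ⇒ x_1) + (x_3 ⇔ x_2) = 3 + 2 = 3
¬((¬x_1 ⇒ x_1) + (x_3 ⇔ x_2)) = ¬3 = 0
((((¬x_2 + x_3) · ¬(x_2 + x_2)) + (((x_3 ⇔ x_1) ⇔ x_3) ⇒ ((x_1 ⇔ x_1) ⇒ x_1))) ⇔ ((¬(x_1 + x_1) · (x_2 ⇒ x_3)) · ((x_2 ⇒ x_1) · (x_2 · x_1)))) ⇒ ¬((¬x_1 ⇒ x_1) + (x_3 ⇔ x_2)) = 1 ⇒ 0 = 2

2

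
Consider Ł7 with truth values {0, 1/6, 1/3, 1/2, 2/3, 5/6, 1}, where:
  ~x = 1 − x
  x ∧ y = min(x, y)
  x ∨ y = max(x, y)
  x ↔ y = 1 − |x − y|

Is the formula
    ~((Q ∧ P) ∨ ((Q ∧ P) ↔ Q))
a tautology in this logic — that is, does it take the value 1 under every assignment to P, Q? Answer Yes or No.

No

Counterexample: take P = 0, Q = 0.
Q ∧ P = 0 ∧ 0 = 0
Q ∧ P = 0 ∧ 0 = 0
(Q ∧ P) ↔ Q = 0 ↔ 0 = 1
(Q ∧ P) ∨ ((Q ∧ P) ↔ Q) = 0 ∨ 1 = 1
~((Q ∧ P) ∨ ((Q ∧ P) ↔ Q)) = ~1 = 0
This gives 0 ≠ 1.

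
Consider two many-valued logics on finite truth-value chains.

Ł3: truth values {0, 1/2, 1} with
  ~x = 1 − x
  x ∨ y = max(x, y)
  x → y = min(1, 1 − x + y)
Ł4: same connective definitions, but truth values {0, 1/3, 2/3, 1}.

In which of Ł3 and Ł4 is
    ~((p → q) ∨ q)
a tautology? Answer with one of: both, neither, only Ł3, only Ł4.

In Ł3: at p = 0, q = 0 the value is 0 — not a tautology.
In Ł4: at p = 0, q = 0 the value is 0 — not a tautology.

neither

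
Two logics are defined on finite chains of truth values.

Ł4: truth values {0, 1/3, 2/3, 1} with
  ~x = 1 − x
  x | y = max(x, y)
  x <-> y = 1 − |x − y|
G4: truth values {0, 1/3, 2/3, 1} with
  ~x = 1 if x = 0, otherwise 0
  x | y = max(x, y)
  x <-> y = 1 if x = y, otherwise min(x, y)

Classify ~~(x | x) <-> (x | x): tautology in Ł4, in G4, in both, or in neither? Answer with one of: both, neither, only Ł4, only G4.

In Ł4: every assignment gives 1 — tautology.
In G4: at x = 1/3 the value is 1/3 — not a tautology.

only Ł4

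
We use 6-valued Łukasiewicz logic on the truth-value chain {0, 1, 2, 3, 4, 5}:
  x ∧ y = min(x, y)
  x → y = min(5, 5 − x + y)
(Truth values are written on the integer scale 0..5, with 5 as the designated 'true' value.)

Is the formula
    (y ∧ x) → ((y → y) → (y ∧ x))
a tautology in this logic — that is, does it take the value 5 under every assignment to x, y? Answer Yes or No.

Yes

At x = 2, y = 4, for instance:
y ∧ x = 4 ∧ 2 = 2
y → y = 4 → 4 = 5
(y → y) → (y ∧ x) = 5 → 2 = 2
(y ∧ x) → ((y → y) → (y ∧ x)) = 2 → 2 = 5
and checking the remaining 35 assignments likewise gives ≥ 5 in every case.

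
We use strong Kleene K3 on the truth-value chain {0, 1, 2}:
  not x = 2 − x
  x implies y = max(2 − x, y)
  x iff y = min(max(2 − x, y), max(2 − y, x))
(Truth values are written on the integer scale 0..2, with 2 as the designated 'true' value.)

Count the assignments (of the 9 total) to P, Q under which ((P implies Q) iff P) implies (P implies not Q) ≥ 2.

5

P = 0, Q = 0 ↦ 2  ≥
P = 0, Q = 1 ↦ 2  ≥
P = 0, Q = 2 ↦ 2  ≥
P = 1, Q = 0 ↦ 2  ≥
P = 1, Q = 1 ↦ 1  <
P = 1, Q = 2 ↦ 1  <
P = 2, Q = 0 ↦ 2  ≥
P = 2, Q = 1 ↦ 1  <
P = 2, Q = 2 ↦ 0  <
So 5 of the 9 assignments meet the threshold.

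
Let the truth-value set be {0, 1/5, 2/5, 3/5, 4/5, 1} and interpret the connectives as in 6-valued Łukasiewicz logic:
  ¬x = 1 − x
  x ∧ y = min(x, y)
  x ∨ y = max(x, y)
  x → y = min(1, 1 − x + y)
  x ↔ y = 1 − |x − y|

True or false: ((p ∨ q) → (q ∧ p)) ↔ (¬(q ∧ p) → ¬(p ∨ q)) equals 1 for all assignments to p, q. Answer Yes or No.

Yes

At p = 1, q = 4/5, for instance:
p ∨ q = 1 ∨ 4/5 = 1
q ∧ p = 4/5 ∧ 1 = 4/5
(p ∨ q) → (q ∧ p) = 1 → 4/5 = 4/5
¬(q ∧ p) = ¬4/5 = 1/5
¬(p ∨ q) = ¬1 = 0
¬(q ∧ p) → ¬(p ∨ q) = 1/5 → 0 = 4/5
((p ∨ q) → (q ∧ p)) ↔ (¬(q ∧ p) → ¬(p ∨ q)) = 4/5 ↔ 4/5 = 1
and checking the remaining 35 assignments likewise gives ≥ 1 in every case.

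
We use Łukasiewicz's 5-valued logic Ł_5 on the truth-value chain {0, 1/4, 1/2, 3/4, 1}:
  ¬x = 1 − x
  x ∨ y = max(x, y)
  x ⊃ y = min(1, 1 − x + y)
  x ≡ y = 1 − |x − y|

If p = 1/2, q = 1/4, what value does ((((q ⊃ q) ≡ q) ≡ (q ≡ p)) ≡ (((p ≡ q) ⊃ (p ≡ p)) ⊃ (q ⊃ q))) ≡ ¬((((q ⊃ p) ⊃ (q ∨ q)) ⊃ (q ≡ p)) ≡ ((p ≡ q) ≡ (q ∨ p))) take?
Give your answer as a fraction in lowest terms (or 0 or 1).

3/4

q ⊃ q = 1/4 ⊃ 1/4 = 1
(q ⊃ q) ≡ q = 1 ≡ 1/4 = 1/4
q ≡ p = 1/4 ≡ 1/2 = 3/4
((q ⊃ q) ≡ q) ≡ (q ≡ p) = 1/4 ≡ 3/4 = 1/2
p ≡ q = 1/2 ≡ 1/4 = 3/4
p ≡ p = 1/2 ≡ 1/2 = 1
(p ≡ q) ⊃ (p ≡ p) = 3/4 ⊃ 1 = 1
q ⊃ q = 1/4 ⊃ 1/4 = 1
((p ≡ q) ⊃ (p ≡ p)) ⊃ (q ⊃ q) = 1 ⊃ 1 = 1
(((q ⊃ q) ≡ q) ≡ (q ≡ p)) ≡ (((p ≡ q) ⊃ (p ≡ p)) ⊃ (q ⊃ q)) = 1/2 ≡ 1 = 1/2
q ⊃ p = 1/4 ⊃ 1/2 = 1
q ∨ q = 1/4 ∨ 1/4 = 1/4
(q ⊃ p) ⊃ (q ∨ q) = 1 ⊃ 1/4 = 1/4
q ≡ p = 1/4 ≡ 1/2 = 3/4
((q ⊃ p) ⊃ (q ∨ q)) ⊃ (q ≡ p) = 1/4 ⊃ 3/4 = 1
p ≡ q = 1/2 ≡ 1/4 = 3/4
q ∨ p = 1/4 ∨ 1/2 = 1/2
(p ≡ q) ≡ (q ∨ p) = 3/4 ≡ 1/2 = 3/4
(((q ⊃ p) ⊃ (q ∨ q)) ⊃ (q ≡ p)) ≡ ((p ≡ q) ≡ (q ∨ p)) = 1 ≡ 3/4 = 3/4
¬((((q ⊃ p) ⊃ (q ∨ q)) ⊃ (q ≡ p)) ≡ ((p ≡ q) ≡ (q ∨ p))) = ¬3/4 = 1/4
((((q ⊃ q) ≡ q) ≡ (q ≡ p)) ≡ (((p ≡ q) ⊃ (p ≡ p)) ⊃ (q ⊃ q))) ≡ ¬((((q ⊃ p) ⊃ (q ∨ q)) ⊃ (q ≡ p)) ≡ ((p ≡ q) ≡ (q ∨ p))) = 1/2 ≡ 1/4 = 3/4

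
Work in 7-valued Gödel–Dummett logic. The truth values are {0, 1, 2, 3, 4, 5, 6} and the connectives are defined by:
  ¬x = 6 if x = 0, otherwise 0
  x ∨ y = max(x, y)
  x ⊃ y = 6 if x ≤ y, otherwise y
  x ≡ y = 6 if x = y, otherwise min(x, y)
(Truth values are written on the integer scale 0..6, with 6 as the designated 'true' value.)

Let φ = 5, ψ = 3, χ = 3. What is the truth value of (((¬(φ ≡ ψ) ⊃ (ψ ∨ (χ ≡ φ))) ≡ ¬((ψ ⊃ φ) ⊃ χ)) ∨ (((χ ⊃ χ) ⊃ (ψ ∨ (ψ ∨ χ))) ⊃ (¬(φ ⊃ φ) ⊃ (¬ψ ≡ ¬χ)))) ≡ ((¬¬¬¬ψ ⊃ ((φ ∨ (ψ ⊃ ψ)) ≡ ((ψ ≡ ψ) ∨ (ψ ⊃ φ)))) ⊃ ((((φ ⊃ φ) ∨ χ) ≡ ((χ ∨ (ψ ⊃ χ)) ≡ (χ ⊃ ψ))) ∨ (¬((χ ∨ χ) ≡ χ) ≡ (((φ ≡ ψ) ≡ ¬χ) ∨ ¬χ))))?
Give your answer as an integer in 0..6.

φ ≡ ψ = 5 ≡ 3 = 3
¬(φ ≡ ψ) = ¬3 = 0
χ ≡ φ = 3 ≡ 5 = 3
ψ ∨ (χ ≡ φ) = 3 ∨ 3 = 3
¬(φ ≡ ψ) ⊃ (ψ ∨ (χ ≡ φ)) = 0 ⊃ 3 = 6
ψ ⊃ φ = 3 ⊃ 5 = 6
(ψ ⊃ φ) ⊃ χ = 6 ⊃ 3 = 3
¬((ψ ⊃ φ) ⊃ χ) = ¬3 = 0
(¬(φ ≡ ψ) ⊃ (ψ ∨ (χ ≡ φ))) ≡ ¬((ψ ⊃ φ) ⊃ χ) = 6 ≡ 0 = 0
χ ⊃ χ = 3 ⊃ 3 = 6
ψ ∨ χ = 3 ∨ 3 = 3
ψ ∨ (ψ ∨ χ) = 3 ∨ 3 = 3
(χ ⊃ χ) ⊃ (ψ ∨ (ψ ∨ χ)) = 6 ⊃ 3 = 3
φ ⊃ φ = 5 ⊃ 5 = 6
¬(φ ⊃ φ) = ¬6 = 0
¬ψ = ¬3 = 0
¬χ = ¬3 = 0
¬ψ ≡ ¬χ = 0 ≡ 0 = 6
¬(φ ⊃ φ) ⊃ (¬ψ ≡ ¬χ) = 0 ⊃ 6 = 6
((χ ⊃ χ) ⊃ (ψ ∨ (ψ ∨ χ))) ⊃ (¬(φ ⊃ φ) ⊃ (¬ψ ≡ ¬χ)) = 3 ⊃ 6 = 6
((¬(φ ≡ ψ) ⊃ (ψ ∨ (χ ≡ φ))) ≡ ¬((ψ ⊃ φ) ⊃ χ)) ∨ (((χ ⊃ χ) ⊃ (ψ ∨ (ψ ∨ χ))) ⊃ (¬(φ ⊃ φ) ⊃ (¬ψ ≡ ¬χ))) = 0 ∨ 6 = 6
¬ψ = ¬3 = 0
¬¬ψ = ¬0 = 6
¬¬¬ψ = ¬6 = 0
¬¬¬¬ψ = ¬0 = 6
ψ ⊃ ψ = 3 ⊃ 3 = 6
φ ∨ (ψ ⊃ ψ) = 5 ∨ 6 = 6
ψ ≡ ψ = 3 ≡ 3 = 6
ψ ⊃ φ = 3 ⊃ 5 = 6
(ψ ≡ ψ) ∨ (ψ ⊃ φ) = 6 ∨ 6 = 6
(φ ∨ (ψ ⊃ ψ)) ≡ ((ψ ≡ ψ) ∨ (ψ ⊃ φ)) = 6 ≡ 6 = 6
¬¬¬¬ψ ⊃ ((φ ∨ (ψ ⊃ ψ)) ≡ ((ψ ≡ ψ) ∨ (ψ ⊃ φ))) = 6 ⊃ 6 = 6
φ ⊃ φ = 5 ⊃ 5 = 6
(φ ⊃ φ) ∨ χ = 6 ∨ 3 = 6
ψ ⊃ χ = 3 ⊃ 3 = 6
χ ∨ (ψ ⊃ χ) = 3 ∨ 6 = 6
χ ⊃ ψ = 3 ⊃ 3 = 6
(χ ∨ (ψ ⊃ χ)) ≡ (χ ⊃ ψ) = 6 ≡ 6 = 6
((φ ⊃ φ) ∨ χ) ≡ ((χ ∨ (ψ ⊃ χ)) ≡ (χ ⊃ ψ)) = 6 ≡ 6 = 6
χ ∨ χ = 3 ∨ 3 = 3
(χ ∨ χ) ≡ χ = 3 ≡ 3 = 6
¬((χ ∨ χ) ≡ χ) = ¬6 = 0
φ ≡ ψ = 5 ≡ 3 = 3
¬χ = ¬3 = 0
(φ ≡ ψ) ≡ ¬χ = 3 ≡ 0 = 0
¬χ = ¬3 = 0
((φ ≡ ψ) ≡ ¬χ) ∨ ¬χ = 0 ∨ 0 = 0
¬((χ ∨ χ) ≡ χ) ≡ (((φ ≡ ψ) ≡ ¬χ) ∨ ¬χ) = 0 ≡ 0 = 6
(((φ ⊃ φ) ∨ χ) ≡ ((χ ∨ (ψ ⊃ χ)) ≡ (χ ⊃ ψ))) ∨ (¬((χ ∨ χ) ≡ χ) ≡ (((φ ≡ ψ) ≡ ¬χ) ∨ ¬χ)) = 6 ∨ 6 = 6
(¬¬¬¬ψ ⊃ ((φ ∨ (ψ ⊃ ψ)) ≡ ((ψ ≡ ψ) ∨ (ψ ⊃ φ)))) ⊃ ((((φ ⊃ φ) ∨ χ) ≡ ((χ ∨ (ψ ⊃ χ)) ≡ (χ ⊃ ψ))) ∨ (¬((χ ∨ χ) ≡ χ) ≡ (((φ ≡ ψ) ≡ ¬χ) ∨ ¬χ))) = 6 ⊃ 6 = 6
(((¬(φ ≡ ψ) ⊃ (ψ ∨ (χ ≡ φ))) ≡ ¬((ψ ⊃ φ) ⊃ χ)) ∨ (((χ ⊃ χ) ⊃ (ψ ∨ (ψ ∨ χ))) ⊃ (¬(φ ⊃ φ) ⊃ (¬ψ ≡ ¬χ)))) ≡ ((¬¬¬¬ψ ⊃ ((φ ∨ (ψ ⊃ ψ)) ≡ ((ψ ≡ ψ) ∨ (ψ ⊃ φ)))) ⊃ ((((φ ⊃ φ) ∨ χ) ≡ ((χ ∨ (ψ ⊃ χ)) ≡ (χ ⊃ ψ))) ∨ (¬((χ ∨ χ) ≡ χ) ≡ (((φ ≡ ψ) ≡ ¬χ) ∨ ¬χ)))) = 6 ≡ 6 = 6

6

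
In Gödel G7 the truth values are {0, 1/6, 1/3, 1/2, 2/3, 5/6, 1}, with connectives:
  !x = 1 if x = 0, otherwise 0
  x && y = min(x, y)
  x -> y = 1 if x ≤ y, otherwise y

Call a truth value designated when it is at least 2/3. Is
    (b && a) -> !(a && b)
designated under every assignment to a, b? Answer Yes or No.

No

Counterexample: take a = 1/6, b = 1/6.
b && a = 1/6 && 1/6 = 1/6
a && b = 1/6 && 1/6 = 1/6
!(a && b) = !1/6 = 0
(b && a) -> !(a && b) = 1/6 -> 0 = 0
This gives 0, which is below 2/3.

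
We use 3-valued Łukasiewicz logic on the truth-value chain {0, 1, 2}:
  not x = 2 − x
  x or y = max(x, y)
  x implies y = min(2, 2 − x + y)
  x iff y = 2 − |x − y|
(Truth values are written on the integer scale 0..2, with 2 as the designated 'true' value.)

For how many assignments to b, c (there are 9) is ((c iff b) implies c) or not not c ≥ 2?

b = 0, c = 0 ↦ 0  <
b = 0, c = 1 ↦ 2  ≥
b = 0, c = 2 ↦ 2  ≥
b = 1, c = 0 ↦ 1  <
b = 1, c = 1 ↦ 1  <
b = 1, c = 2 ↦ 2  ≥
b = 2, c = 0 ↦ 2  ≥
b = 2, c = 1 ↦ 2  ≥
b = 2, c = 2 ↦ 2  ≥
So 6 of the 9 assignments meet the threshold.

6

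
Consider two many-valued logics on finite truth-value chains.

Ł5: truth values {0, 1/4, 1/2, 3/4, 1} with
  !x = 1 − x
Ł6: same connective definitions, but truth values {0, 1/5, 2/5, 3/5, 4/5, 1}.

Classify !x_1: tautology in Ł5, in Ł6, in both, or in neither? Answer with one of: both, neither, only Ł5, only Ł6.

neither

In Ł5: at x_1 = 1/4 the value is 3/4 — not a tautology.
In Ł6: at x_1 = 1/5 the value is 4/5 — not a tautology.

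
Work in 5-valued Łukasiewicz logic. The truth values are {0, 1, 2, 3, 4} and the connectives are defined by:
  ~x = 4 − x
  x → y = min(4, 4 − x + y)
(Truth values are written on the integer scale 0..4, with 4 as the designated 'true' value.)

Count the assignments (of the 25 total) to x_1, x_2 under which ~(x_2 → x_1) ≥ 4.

1

value 4: 1 assignment (counts)
value 3: 2 assignments
value 2: 3 assignments
value 1: 4 assignments
value 0: 15 assignments
So 1 of the 25 assignments meets the threshold.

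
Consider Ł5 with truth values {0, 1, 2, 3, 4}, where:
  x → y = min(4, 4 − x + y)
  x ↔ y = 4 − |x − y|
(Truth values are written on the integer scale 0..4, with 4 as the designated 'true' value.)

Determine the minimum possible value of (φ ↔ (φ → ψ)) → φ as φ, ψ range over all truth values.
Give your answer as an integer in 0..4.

2

Take φ = 2, ψ = 0:
φ → ψ = 2 → 0 = 2
φ ↔ (φ → ψ) = 2 ↔ 2 = 4
(φ ↔ (φ → ψ)) → φ = 4 → 2 = 2
No assignment yields a value below 2, so this is the minimum.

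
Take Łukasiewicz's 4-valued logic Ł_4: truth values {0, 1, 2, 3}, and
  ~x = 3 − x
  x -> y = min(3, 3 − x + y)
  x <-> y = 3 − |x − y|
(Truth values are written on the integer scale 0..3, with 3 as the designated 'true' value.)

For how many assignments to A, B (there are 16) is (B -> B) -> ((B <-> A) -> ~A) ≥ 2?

13

A = 0, B = 0 ↦ 3  ≥
A = 0, B = 1 ↦ 3  ≥
A = 0, B = 2 ↦ 3  ≥
A = 0, B = 3 ↦ 3  ≥
A = 1, B = 0 ↦ 3  ≥
A = 1, B = 1 ↦ 2  ≥
A = 1, B = 2 ↦ 3  ≥
A = 1, B = 3 ↦ 3  ≥
A = 2, B = 0 ↦ 3  ≥
A = 2, B = 1 ↦ 2  ≥
A = 2, B = 2 ↦ 1  <
A = 2, B = 3 ↦ 2  ≥
A = 3, B = 0 ↦ 3  ≥
A = 3, B = 1 ↦ 2  ≥
A = 3, B = 2 ↦ 1  <
A = 3, B = 3 ↦ 0  <
So 13 of the 16 assignments meet the threshold.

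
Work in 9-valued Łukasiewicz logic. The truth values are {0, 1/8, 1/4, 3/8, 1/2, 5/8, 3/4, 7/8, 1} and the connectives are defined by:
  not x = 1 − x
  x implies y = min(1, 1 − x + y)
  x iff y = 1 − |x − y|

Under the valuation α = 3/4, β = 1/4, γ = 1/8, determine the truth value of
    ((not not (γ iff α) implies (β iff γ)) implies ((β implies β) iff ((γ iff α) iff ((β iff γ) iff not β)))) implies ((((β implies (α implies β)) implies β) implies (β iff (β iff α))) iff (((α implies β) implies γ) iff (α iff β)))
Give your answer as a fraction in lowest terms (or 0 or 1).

1

γ iff α = 1/8 iff 3/4 = 3/8
not (γ iff α) = not 3/8 = 5/8
not not (γ iff α) = not 5/8 = 3/8
β iff γ = 1/4 iff 1/8 = 7/8
not not (γ iff α) implies (β iff γ) = 3/8 implies 7/8 = 1
β implies β = 1/4 implies 1/4 = 1
γ iff α = 1/8 iff 3/4 = 3/8
β iff γ = 1/4 iff 1/8 = 7/8
not β = not 1/4 = 3/4
(β iff γ) iff not β = 7/8 iff 3/4 = 7/8
(γ iff α) iff ((β iff γ) iff not β) = 3/8 iff 7/8 = 1/2
(β implies β) iff ((γ iff α) iff ((β iff γ) iff not β)) = 1 iff 1/2 = 1/2
(not not (γ iff α) implies (β iff γ)) implies ((β implies β) iff ((γ iff α) iff ((β iff γ) iff not β))) = 1 implies 1/2 = 1/2
α implies β = 3/4 implies 1/4 = 1/2
β implies (α implies β) = 1/4 implies 1/2 = 1
(β implies (α implies β)) implies β = 1 implies 1/4 = 1/4
β iff α = 1/4 iff 3/4 = 1/2
β iff (β iff α) = 1/4 iff 1/2 = 3/4
((β implies (α implies β)) implies β) implies (β iff (β iff α)) = 1/4 implies 3/4 = 1
α implies β = 3/4 implies 1/4 = 1/2
(α implies β) implies γ = 1/2 implies 1/8 = 5/8
α iff β = 3/4 iff 1/4 = 1/2
((α implies β) implies γ) iff (α iff β) = 5/8 iff 1/2 = 7/8
(((β implies (α implies β)) implies β) implies (β iff (β iff α))) iff (((α implies β) implies γ) iff (α iff β)) = 1 iff 7/8 = 7/8
((not not (γ iff α) implies (β iff γ)) implies ((β implies β) iff ((γ iff α) iff ((β iff γ) iff not β)))) implies ((((β implies (α implies β)) implies β) implies (β iff (β iff α))) iff (((α implies β) implies γ) iff (α iff β))) = 1/2 implies 7/8 = 1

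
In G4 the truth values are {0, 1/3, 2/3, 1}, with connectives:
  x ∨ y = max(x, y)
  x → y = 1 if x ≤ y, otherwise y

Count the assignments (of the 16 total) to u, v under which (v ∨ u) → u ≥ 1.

10

u = 0, v = 0 ↦ 1  ≥
u = 0, v = 1/3 ↦ 0  <
u = 0, v = 2/3 ↦ 0  <
u = 0, v = 1 ↦ 0  <
u = 1/3, v = 0 ↦ 1  ≥
u = 1/3, v = 1/3 ↦ 1  ≥
u = 1/3, v = 2/3 ↦ 1/3  <
u = 1/3, v = 1 ↦ 1/3  <
u = 2/3, v = 0 ↦ 1  ≥
u = 2/3, v = 1/3 ↦ 1  ≥
u = 2/3, v = 2/3 ↦ 1  ≥
u = 2/3, v = 1 ↦ 2/3  <
u = 1, v = 0 ↦ 1  ≥
u = 1, v = 1/3 ↦ 1  ≥
u = 1, v = 2/3 ↦ 1  ≥
u = 1, v = 1 ↦ 1  ≥
So 10 of the 16 assignments meet the threshold.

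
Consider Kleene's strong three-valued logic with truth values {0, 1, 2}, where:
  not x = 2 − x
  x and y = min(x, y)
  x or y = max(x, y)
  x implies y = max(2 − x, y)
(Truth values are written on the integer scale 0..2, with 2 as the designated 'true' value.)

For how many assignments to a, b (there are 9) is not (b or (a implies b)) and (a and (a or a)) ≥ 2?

1

a = 0, b = 0 ↦ 0  <
a = 0, b = 1 ↦ 0  <
a = 0, b = 2 ↦ 0  <
a = 1, b = 0 ↦ 1  <
a = 1, b = 1 ↦ 1  <
a = 1, b = 2 ↦ 0  <
a = 2, b = 0 ↦ 2  ≥
a = 2, b = 1 ↦ 1  <
a = 2, b = 2 ↦ 0  <
So 1 of the 9 assignments meets the threshold.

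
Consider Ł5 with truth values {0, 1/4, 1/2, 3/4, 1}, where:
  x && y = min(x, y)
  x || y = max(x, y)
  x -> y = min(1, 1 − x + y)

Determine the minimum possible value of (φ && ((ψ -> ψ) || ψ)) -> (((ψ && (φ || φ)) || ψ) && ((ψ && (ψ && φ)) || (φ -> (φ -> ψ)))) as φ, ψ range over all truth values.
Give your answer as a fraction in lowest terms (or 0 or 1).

0

Take φ = 1, ψ = 0:
ψ -> ψ = 0 -> 0 = 1
(ψ -> ψ) || ψ = 1 || 0 = 1
φ && ((ψ -> ψ) || ψ) = 1 && 1 = 1
φ || φ = 1 || 1 = 1
ψ && (φ || φ) = 0 && 1 = 0
(ψ && (φ || φ)) || ψ = 0 || 0 = 0
ψ && φ = 0 && 1 = 0
ψ && (ψ && φ) = 0 && 0 = 0
φ -> ψ = 1 -> 0 = 0
φ -> (φ -> ψ) = 1 -> 0 = 0
(ψ && (ψ && φ)) || (φ -> (φ -> ψ)) = 0 || 0 = 0
((ψ && (φ || φ)) || ψ) && ((ψ && (ψ && φ)) || (φ -> (φ -> ψ))) = 0 && 0 = 0
(φ && ((ψ -> ψ) || ψ)) -> (((ψ && (φ || φ)) || ψ) && ((ψ && (ψ && φ)) || (φ -> (φ -> ψ)))) = 1 -> 0 = 0
No assignment yields a value below 0, so this is the minimum.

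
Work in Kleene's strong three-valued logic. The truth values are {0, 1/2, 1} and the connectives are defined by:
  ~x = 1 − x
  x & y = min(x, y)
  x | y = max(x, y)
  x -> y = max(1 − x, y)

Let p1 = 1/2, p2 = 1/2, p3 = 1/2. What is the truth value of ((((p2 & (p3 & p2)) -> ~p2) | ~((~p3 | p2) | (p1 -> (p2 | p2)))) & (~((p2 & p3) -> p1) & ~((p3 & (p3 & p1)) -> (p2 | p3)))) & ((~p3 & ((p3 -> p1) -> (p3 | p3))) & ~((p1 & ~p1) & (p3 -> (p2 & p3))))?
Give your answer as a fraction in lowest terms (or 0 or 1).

p3 & p2 = 1/2 & 1/2 = 1/2
p2 & (p3 & p2) = 1/2 & 1/2 = 1/2
~p2 = ~1/2 = 1/2
(p2 & (p3 & p2)) -> ~p2 = 1/2 -> 1/2 = 1/2
~p3 = ~1/2 = 1/2
~p3 | p2 = 1/2 | 1/2 = 1/2
p2 | p2 = 1/2 | 1/2 = 1/2
p1 -> (p2 | p2) = 1/2 -> 1/2 = 1/2
(~p3 | p2) | (p1 -> (p2 | p2)) = 1/2 | 1/2 = 1/2
~((~p3 | p2) | (p1 -> (p2 | p2))) = ~1/2 = 1/2
((p2 & (p3 & p2)) -> ~p2) | ~((~p3 | p2) | (p1 -> (p2 | p2))) = 1/2 | 1/2 = 1/2
p2 & p3 = 1/2 & 1/2 = 1/2
(p2 & p3) -> p1 = 1/2 -> 1/2 = 1/2
~((p2 & p3) -> p1) = ~1/2 = 1/2
p3 & p1 = 1/2 & 1/2 = 1/2
p3 & (p3 & p1) = 1/2 & 1/2 = 1/2
p2 | p3 = 1/2 | 1/2 = 1/2
(p3 & (p3 & p1)) -> (p2 | p3) = 1/2 -> 1/2 = 1/2
~((p3 & (p3 & p1)) -> (p2 | p3)) = ~1/2 = 1/2
~((p2 & p3) -> p1) & ~((p3 & (p3 & p1)) -> (p2 | p3)) = 1/2 & 1/2 = 1/2
(((p2 & (p3 & p2)) -> ~p2) | ~((~p3 | p2) | (p1 -> (p2 | p2)))) & (~((p2 & p3) -> p1) & ~((p3 & (p3 & p1)) -> (p2 | p3))) = 1/2 & 1/2 = 1/2
~p3 = ~1/2 = 1/2
p3 -> p1 = 1/2 -> 1/2 = 1/2
p3 | p3 = 1/2 | 1/2 = 1/2
(p3 -> p1) -> (p3 | p3) = 1/2 -> 1/2 = 1/2
~p3 & ((p3 -> p1) -> (p3 | p3)) = 1/2 & 1/2 = 1/2
~p1 = ~1/2 = 1/2
p1 & ~p1 = 1/2 & 1/2 = 1/2
p2 & p3 = 1/2 & 1/2 = 1/2
p3 -> (p2 & p3) = 1/2 -> 1/2 = 1/2
(p1 & ~p1) & (p3 -> (p2 & p3)) = 1/2 & 1/2 = 1/2
~((p1 & ~p1) & (p3 -> (p2 & p3))) = ~1/2 = 1/2
(~p3 & ((p3 -> p1) -> (p3 | p3))) & ~((p1 & ~p1) & (p3 -> (p2 & p3))) = 1/2 & 1/2 = 1/2
((((p2 & (p3 & p2)) -> ~p2) | ~((~p3 | p2) | (p1 -> (p2 | p2)))) & (~((p2 & p3) -> p1) & ~((p3 & (p3 & p1)) -> (p2 | p3)))) & ((~p3 & ((p3 -> p1) -> (p3 | p3))) & ~((p1 & ~p1) & (p3 -> (p2 & p3)))) = 1/2 & 1/2 = 1/2

1/2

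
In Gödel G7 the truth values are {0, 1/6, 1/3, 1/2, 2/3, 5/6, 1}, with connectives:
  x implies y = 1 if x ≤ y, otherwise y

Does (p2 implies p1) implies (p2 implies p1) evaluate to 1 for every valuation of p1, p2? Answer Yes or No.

At p1 = 1/6, p2 = 1/2, for instance:
p2 implies p1 = 1/2 implies 1/6 = 1/6
(p2 implies p1) implies (p2 implies p1) = 1/6 implies 1/6 = 1
and checking the remaining 48 assignments likewise gives ≥ 1 in every case.

Yes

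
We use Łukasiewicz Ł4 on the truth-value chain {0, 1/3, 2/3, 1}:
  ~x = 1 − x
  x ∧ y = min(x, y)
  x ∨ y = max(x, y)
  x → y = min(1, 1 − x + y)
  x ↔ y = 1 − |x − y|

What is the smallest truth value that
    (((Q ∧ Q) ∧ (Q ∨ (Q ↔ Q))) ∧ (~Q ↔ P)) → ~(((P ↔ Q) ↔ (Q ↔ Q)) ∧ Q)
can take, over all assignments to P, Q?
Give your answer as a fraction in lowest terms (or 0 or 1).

Take P = 1/3, Q = 2/3:
Q ∧ Q = 2/3 ∧ 2/3 = 2/3
Q ↔ Q = 2/3 ↔ 2/3 = 1
Q ∨ (Q ↔ Q) = 2/3 ∨ 1 = 1
(Q ∧ Q) ∧ (Q ∨ (Q ↔ Q)) = 2/3 ∧ 1 = 2/3
~Q = ~2/3 = 1/3
~Q ↔ P = 1/3 ↔ 1/3 = 1
((Q ∧ Q) ∧ (Q ∨ (Q ↔ Q))) ∧ (~Q ↔ P) = 2/3 ∧ 1 = 2/3
P ↔ Q = 1/3 ↔ 2/3 = 2/3
Q ↔ Q = 2/3 ↔ 2/3 = 1
(P ↔ Q) ↔ (Q ↔ Q) = 2/3 ↔ 1 = 2/3
((P ↔ Q) ↔ (Q ↔ Q)) ∧ Q = 2/3 ∧ 2/3 = 2/3
~(((P ↔ Q) ↔ (Q ↔ Q)) ∧ Q) = ~2/3 = 1/3
(((Q ∧ Q) ∧ (Q ∨ (Q ↔ Q))) ∧ (~Q ↔ P)) → ~(((P ↔ Q) ↔ (Q ↔ Q)) ∧ Q) = 2/3 → 1/3 = 2/3
No assignment yields a value below 2/3, so this is the minimum.

2/3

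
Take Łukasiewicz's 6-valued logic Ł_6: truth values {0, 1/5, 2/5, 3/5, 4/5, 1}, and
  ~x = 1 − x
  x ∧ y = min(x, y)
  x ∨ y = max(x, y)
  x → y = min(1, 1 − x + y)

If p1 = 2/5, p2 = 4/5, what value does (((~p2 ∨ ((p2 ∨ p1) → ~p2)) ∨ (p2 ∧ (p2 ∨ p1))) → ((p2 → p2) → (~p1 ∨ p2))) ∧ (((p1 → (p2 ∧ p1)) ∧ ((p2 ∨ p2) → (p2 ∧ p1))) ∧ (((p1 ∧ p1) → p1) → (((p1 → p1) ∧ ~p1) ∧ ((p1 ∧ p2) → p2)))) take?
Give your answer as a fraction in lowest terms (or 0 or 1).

~p2 = ~4/5 = 1/5
p2 ∨ p1 = 4/5 ∨ 2/5 = 4/5
~p2 = ~4/5 = 1/5
(p2 ∨ p1) → ~p2 = 4/5 → 1/5 = 2/5
~p2 ∨ ((p2 ∨ p1) → ~p2) = 1/5 ∨ 2/5 = 2/5
p2 ∨ p1 = 4/5 ∨ 2/5 = 4/5
p2 ∧ (p2 ∨ p1) = 4/5 ∧ 4/5 = 4/5
(~p2 ∨ ((p2 ∨ p1) → ~p2)) ∨ (p2 ∧ (p2 ∨ p1)) = 2/5 ∨ 4/5 = 4/5
p2 → p2 = 4/5 → 4/5 = 1
~p1 = ~2/5 = 3/5
~p1 ∨ p2 = 3/5 ∨ 4/5 = 4/5
(p2 → p2) → (~p1 ∨ p2) = 1 → 4/5 = 4/5
((~p2 ∨ ((p2 ∨ p1) → ~p2)) ∨ (p2 ∧ (p2 ∨ p1))) → ((p2 → p2) → (~p1 ∨ p2)) = 4/5 → 4/5 = 1
p2 ∧ p1 = 4/5 ∧ 2/5 = 2/5
p1 → (p2 ∧ p1) = 2/5 → 2/5 = 1
p2 ∨ p2 = 4/5 ∨ 4/5 = 4/5
p2 ∧ p1 = 4/5 ∧ 2/5 = 2/5
(p2 ∨ p2) → (p2 ∧ p1) = 4/5 → 2/5 = 3/5
(p1 → (p2 ∧ p1)) ∧ ((p2 ∨ p2) → (p2 ∧ p1)) = 1 ∧ 3/5 = 3/5
p1 ∧ p1 = 2/5 ∧ 2/5 = 2/5
(p1 ∧ p1) → p1 = 2/5 → 2/5 = 1
p1 → p1 = 2/5 → 2/5 = 1
~p1 = ~2/5 = 3/5
(p1 → p1) ∧ ~p1 = 1 ∧ 3/5 = 3/5
p1 ∧ p2 = 2/5 ∧ 4/5 = 2/5
(p1 ∧ p2) → p2 = 2/5 → 4/5 = 1
((p1 → p1) ∧ ~p1) ∧ ((p1 ∧ p2) → p2) = 3/5 ∧ 1 = 3/5
((p1 ∧ p1) → p1) → (((p1 → p1) ∧ ~p1) ∧ ((p1 ∧ p2) → p2)) = 1 → 3/5 = 3/5
((p1 → (p2 ∧ p1)) ∧ ((p2 ∨ p2) → (p2 ∧ p1))) ∧ (((p1 ∧ p1) → p1) → (((p1 → p1) ∧ ~p1) ∧ ((p1 ∧ p2) → p2))) = 3/5 ∧ 3/5 = 3/5
(((~p2 ∨ ((p2 ∨ p1) → ~p2)) ∨ (p2 ∧ (p2 ∨ p1))) → ((p2 → p2) → (~p1 ∨ p2))) ∧ (((p1 → (p2 ∧ p1)) ∧ ((p2 ∨ p2) → (p2 ∧ p1))) ∧ (((p1 ∧ p1) → p1) → (((p1 → p1) ∧ ~p1) ∧ ((p1 ∧ p2) → p2)))) = 1 ∧ 3/5 = 3/5

3/5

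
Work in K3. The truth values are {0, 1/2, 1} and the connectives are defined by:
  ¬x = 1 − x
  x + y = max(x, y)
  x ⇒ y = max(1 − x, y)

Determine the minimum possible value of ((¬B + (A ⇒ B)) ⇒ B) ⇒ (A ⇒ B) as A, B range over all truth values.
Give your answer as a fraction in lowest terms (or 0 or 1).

Take A = 1/2, B = 1/2:
¬B = ¬1/2 = 1/2
A ⇒ B = 1/2 ⇒ 1/2 = 1/2
¬B + (A ⇒ B) = 1/2 + 1/2 = 1/2
(¬B + (A ⇒ B)) ⇒ B = 1/2 ⇒ 1/2 = 1/2
A ⇒ B = 1/2 ⇒ 1/2 = 1/2
((¬B + (A ⇒ B)) ⇒ B) ⇒ (A ⇒ B) = 1/2 ⇒ 1/2 = 1/2
No assignment yields a value below 1/2, so this is the minimum.

1/2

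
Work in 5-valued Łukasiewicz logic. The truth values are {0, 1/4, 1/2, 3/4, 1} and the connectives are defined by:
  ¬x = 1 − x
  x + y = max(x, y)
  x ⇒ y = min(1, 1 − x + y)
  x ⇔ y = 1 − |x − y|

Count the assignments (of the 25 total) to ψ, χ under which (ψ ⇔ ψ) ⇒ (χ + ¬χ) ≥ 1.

10

value 1: 10 assignments (counts)
value 3/4: 10 assignments
value 1/2: 5 assignments
So 10 of the 25 assignments meet the threshold.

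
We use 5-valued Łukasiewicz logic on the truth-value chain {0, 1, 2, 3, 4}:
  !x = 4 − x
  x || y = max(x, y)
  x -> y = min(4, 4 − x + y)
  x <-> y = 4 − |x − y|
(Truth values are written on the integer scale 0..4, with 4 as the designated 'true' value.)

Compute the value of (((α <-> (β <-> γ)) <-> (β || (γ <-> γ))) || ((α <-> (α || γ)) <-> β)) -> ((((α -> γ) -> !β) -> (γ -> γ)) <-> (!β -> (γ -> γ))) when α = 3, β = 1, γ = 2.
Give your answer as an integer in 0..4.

4

β <-> γ = 1 <-> 2 = 3
α <-> (β <-> γ) = 3 <-> 3 = 4
γ <-> γ = 2 <-> 2 = 4
β || (γ <-> γ) = 1 || 4 = 4
(α <-> (β <-> γ)) <-> (β || (γ <-> γ)) = 4 <-> 4 = 4
α || γ = 3 || 2 = 3
α <-> (α || γ) = 3 <-> 3 = 4
(α <-> (α || γ)) <-> β = 4 <-> 1 = 1
((α <-> (β <-> γ)) <-> (β || (γ <-> γ))) || ((α <-> (α || γ)) <-> β) = 4 || 1 = 4
α -> γ = 3 -> 2 = 3
!β = !1 = 3
(α -> γ) -> !β = 3 -> 3 = 4
γ -> γ = 2 -> 2 = 4
((α -> γ) -> !β) -> (γ -> γ) = 4 -> 4 = 4
!β = !1 = 3
γ -> γ = 2 -> 2 = 4
!β -> (γ -> γ) = 3 -> 4 = 4
(((α -> γ) -> !β) -> (γ -> γ)) <-> (!β -> (γ -> γ)) = 4 <-> 4 = 4
(((α <-> (β <-> γ)) <-> (β || (γ <-> γ))) || ((α <-> (α || γ)) <-> β)) -> ((((α -> γ) -> !β) -> (γ -> γ)) <-> (!β -> (γ -> γ))) = 4 -> 4 = 4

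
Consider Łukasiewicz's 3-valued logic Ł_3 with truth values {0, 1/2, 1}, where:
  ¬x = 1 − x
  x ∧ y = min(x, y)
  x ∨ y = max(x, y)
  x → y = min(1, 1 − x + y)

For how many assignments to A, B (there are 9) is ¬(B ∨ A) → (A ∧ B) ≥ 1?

6

A = 0, B = 0 ↦ 0  <
A = 0, B = 1/2 ↦ 1/2  <
A = 0, B = 1 ↦ 1  ≥
A = 1/2, B = 0 ↦ 1/2  <
A = 1/2, B = 1/2 ↦ 1  ≥
A = 1/2, B = 1 ↦ 1  ≥
A = 1, B = 0 ↦ 1  ≥
A = 1, B = 1/2 ↦ 1  ≥
A = 1, B = 1 ↦ 1  ≥
So 6 of the 9 assignments meet the threshold.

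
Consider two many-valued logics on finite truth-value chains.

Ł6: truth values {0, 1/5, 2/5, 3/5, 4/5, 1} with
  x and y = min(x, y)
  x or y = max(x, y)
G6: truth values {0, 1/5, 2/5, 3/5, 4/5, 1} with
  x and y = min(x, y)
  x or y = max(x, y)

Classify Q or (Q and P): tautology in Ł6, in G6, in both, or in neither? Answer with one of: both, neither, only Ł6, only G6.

In Ł6: at P = 0, Q = 0 the value is 0 — not a tautology.
In G6: at P = 0, Q = 0 the value is 0 — not a tautology.

neither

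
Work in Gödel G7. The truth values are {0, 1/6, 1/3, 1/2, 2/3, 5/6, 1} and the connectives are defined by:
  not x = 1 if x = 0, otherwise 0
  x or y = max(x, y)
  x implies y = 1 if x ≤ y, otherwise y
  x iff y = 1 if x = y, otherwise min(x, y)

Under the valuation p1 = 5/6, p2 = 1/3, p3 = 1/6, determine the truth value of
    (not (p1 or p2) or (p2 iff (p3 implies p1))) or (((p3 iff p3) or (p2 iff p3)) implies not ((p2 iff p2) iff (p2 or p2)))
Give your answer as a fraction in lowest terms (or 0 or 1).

p1 or p2 = 5/6 or 1/3 = 5/6
not (p1 or p2) = not 5/6 = 0
p3 implies p1 = 1/6 implies 5/6 = 1
p2 iff (p3 implies p1) = 1/3 iff 1 = 1/3
not (p1 or p2) or (p2 iff (p3 implies p1)) = 0 or 1/3 = 1/3
p3 iff p3 = 1/6 iff 1/6 = 1
p2 iff p3 = 1/3 iff 1/6 = 1/6
(p3 iff p3) or (p2 iff p3) = 1 or 1/6 = 1
p2 iff p2 = 1/3 iff 1/3 = 1
p2 or p2 = 1/3 or 1/3 = 1/3
(p2 iff p2) iff (p2 or p2) = 1 iff 1/3 = 1/3
not ((p2 iff p2) iff (p2 or p2)) = not 1/3 = 0
((p3 iff p3) or (p2 iff p3)) implies not ((p2 iff p2) iff (p2 or p2)) = 1 implies 0 = 0
(not (p1 or p2) or (p2 iff (p3 implies p1))) or (((p3 iff p3) or (p2 iff p3)) implies not ((p2 iff p2) iff (p2 or p2))) = 1/3 or 0 = 1/3

1/3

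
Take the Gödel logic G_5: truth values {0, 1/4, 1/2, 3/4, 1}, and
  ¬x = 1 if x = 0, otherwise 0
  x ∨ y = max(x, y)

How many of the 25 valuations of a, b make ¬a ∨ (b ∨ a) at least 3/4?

value 1: 13 assignments (counts)
value 3/4: 6 assignments (counts)
value 1/2: 4 assignments
value 1/4: 2 assignments
So 19 of the 25 assignments meet the threshold.

19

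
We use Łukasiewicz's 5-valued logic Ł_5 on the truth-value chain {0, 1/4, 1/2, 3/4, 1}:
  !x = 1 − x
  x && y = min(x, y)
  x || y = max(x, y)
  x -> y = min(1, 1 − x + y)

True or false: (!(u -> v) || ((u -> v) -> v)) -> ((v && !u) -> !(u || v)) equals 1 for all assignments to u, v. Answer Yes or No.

No

Counterexample: take u = 0, v = 3/4.
u -> v = 0 -> 3/4 = 1
!(u -> v) = !1 = 0
u -> v = 0 -> 3/4 = 1
(u -> v) -> v = 1 -> 3/4 = 3/4
!(u -> v) || ((u -> v) -> v) = 0 || 3/4 = 3/4
!u = !0 = 1
v && !u = 3/4 && 1 = 3/4
u || v = 0 || 3/4 = 3/4
!(u || v) = !3/4 = 1/4
(v && !u) -> !(u || v) = 3/4 -> 1/4 = 1/2
(!(u -> v) || ((u -> v) -> v)) -> ((v && !u) -> !(u || v)) = 3/4 -> 1/2 = 3/4
This gives 3/4 ≠ 1.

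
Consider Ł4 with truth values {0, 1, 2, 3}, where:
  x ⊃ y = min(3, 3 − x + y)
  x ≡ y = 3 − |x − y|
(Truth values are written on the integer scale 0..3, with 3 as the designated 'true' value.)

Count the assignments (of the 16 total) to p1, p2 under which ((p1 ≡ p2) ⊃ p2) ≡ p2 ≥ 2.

13

p1 = 0, p2 = 0 ↦ 3  ≥
p1 = 0, p2 = 1 ↦ 2  ≥
p1 = 0, p2 = 2 ↦ 2  ≥
p1 = 0, p2 = 3 ↦ 3  ≥
p1 = 1, p2 = 0 ↦ 2  ≥
p1 = 1, p2 = 1 ↦ 3  ≥
p1 = 1, p2 = 2 ↦ 2  ≥
p1 = 1, p2 = 3 ↦ 3  ≥
p1 = 2, p2 = 0 ↦ 1  <
p1 = 2, p2 = 1 ↦ 2  ≥
p1 = 2, p2 = 2 ↦ 3  ≥
p1 = 2, p2 = 3 ↦ 3  ≥
p1 = 3, p2 = 0 ↦ 0  <
p1 = 3, p2 = 1 ↦ 1  <
p1 = 3, p2 = 2 ↦ 2  ≥
p1 = 3, p2 = 3 ↦ 3  ≥
So 13 of the 16 assignments meet the threshold.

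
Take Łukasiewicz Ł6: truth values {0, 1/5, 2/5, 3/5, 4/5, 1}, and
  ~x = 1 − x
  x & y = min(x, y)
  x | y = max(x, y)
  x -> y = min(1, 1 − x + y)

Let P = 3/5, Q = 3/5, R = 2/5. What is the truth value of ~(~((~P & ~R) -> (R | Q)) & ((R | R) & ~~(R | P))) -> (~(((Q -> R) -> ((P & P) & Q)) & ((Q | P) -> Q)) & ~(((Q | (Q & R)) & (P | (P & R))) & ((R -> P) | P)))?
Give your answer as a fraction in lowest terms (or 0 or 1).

~P = ~3/5 = 2/5
~R = ~2/5 = 3/5
~P & ~R = 2/5 & 3/5 = 2/5
R | Q = 2/5 | 3/5 = 3/5
(~P & ~R) -> (R | Q) = 2/5 -> 3/5 = 1
~((~P & ~R) -> (R | Q)) = ~1 = 0
R | R = 2/5 | 2/5 = 2/5
R | P = 2/5 | 3/5 = 3/5
~(R | P) = ~3/5 = 2/5
~~(R | P) = ~2/5 = 3/5
(R | R) & ~~(R | P) = 2/5 & 3/5 = 2/5
~((~P & ~R) -> (R | Q)) & ((R | R) & ~~(R | P)) = 0 & 2/5 = 0
~(~((~P & ~R) -> (R | Q)) & ((R | R) & ~~(R | P))) = ~0 = 1
Q -> R = 3/5 -> 2/5 = 4/5
P & P = 3/5 & 3/5 = 3/5
(P & P) & Q = 3/5 & 3/5 = 3/5
(Q -> R) -> ((P & P) & Q) = 4/5 -> 3/5 = 4/5
Q | P = 3/5 | 3/5 = 3/5
(Q | P) -> Q = 3/5 -> 3/5 = 1
((Q -> R) -> ((P & P) & Q)) & ((Q | P) -> Q) = 4/5 & 1 = 4/5
~(((Q -> R) -> ((P & P) & Q)) & ((Q | P) -> Q)) = ~4/5 = 1/5
Q & R = 3/5 & 2/5 = 2/5
Q | (Q & R) = 3/5 | 2/5 = 3/5
P & R = 3/5 & 2/5 = 2/5
P | (P & R) = 3/5 | 2/5 = 3/5
(Q | (Q & R)) & (P | (P & R)) = 3/5 & 3/5 = 3/5
R -> P = 2/5 -> 3/5 = 1
(R -> P) | P = 1 | 3/5 = 1
((Q | (Q & R)) & (P | (P & R))) & ((R -> P) | P) = 3/5 & 1 = 3/5
~(((Q | (Q & R)) & (P | (P & R))) & ((R -> P) | P)) = ~3/5 = 2/5
~(((Q -> R) -> ((P & P) & Q)) & ((Q | P) -> Q)) & ~(((Q | (Q & R)) & (P | (P & R))) & ((R -> P) | P)) = 1/5 & 2/5 = 1/5
~(~((~P & ~R) -> (R | Q)) & ((R | R) & ~~(R | P))) -> (~(((Q -> R) -> ((P & P) & Q)) & ((Q | P) -> Q)) & ~(((Q | (Q & R)) & (P | (P & R))) & ((R -> P) | P))) = 1 -> 1/5 = 1/5

1/5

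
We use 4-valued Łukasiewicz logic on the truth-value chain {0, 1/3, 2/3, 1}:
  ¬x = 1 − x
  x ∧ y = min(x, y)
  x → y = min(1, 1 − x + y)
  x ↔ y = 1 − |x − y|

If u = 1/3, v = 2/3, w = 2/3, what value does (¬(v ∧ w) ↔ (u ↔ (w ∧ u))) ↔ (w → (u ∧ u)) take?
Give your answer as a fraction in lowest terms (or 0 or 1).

v ∧ w = 2/3 ∧ 2/3 = 2/3
¬(v ∧ w) = ¬2/3 = 1/3
w ∧ u = 2/3 ∧ 1/3 = 1/3
u ↔ (w ∧ u) = 1/3 ↔ 1/3 = 1
¬(v ∧ w) ↔ (u ↔ (w ∧ u)) = 1/3 ↔ 1 = 1/3
u ∧ u = 1/3 ∧ 1/3 = 1/3
w → (u ∧ u) = 2/3 → 1/3 = 2/3
(¬(v ∧ w) ↔ (u ↔ (w ∧ u))) ↔ (w → (u ∧ u)) = 1/3 ↔ 2/3 = 2/3

2/3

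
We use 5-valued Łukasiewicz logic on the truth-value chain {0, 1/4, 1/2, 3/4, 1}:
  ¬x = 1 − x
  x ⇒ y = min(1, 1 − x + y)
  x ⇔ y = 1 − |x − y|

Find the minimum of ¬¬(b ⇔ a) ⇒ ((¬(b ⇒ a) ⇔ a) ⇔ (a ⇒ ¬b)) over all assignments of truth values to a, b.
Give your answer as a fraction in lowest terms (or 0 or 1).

1/2

Take a = 1/2, b = 1/2:
b ⇔ a = 1/2 ⇔ 1/2 = 1
¬(b ⇔ a) = ¬1 = 0
¬¬(b ⇔ a) = ¬0 = 1
b ⇒ a = 1/2 ⇒ 1/2 = 1
¬(b ⇒ a) = ¬1 = 0
¬(b ⇒ a) ⇔ a = 0 ⇔ 1/2 = 1/2
¬b = ¬1/2 = 1/2
a ⇒ ¬b = 1/2 ⇒ 1/2 = 1
(¬(b ⇒ a) ⇔ a) ⇔ (a ⇒ ¬b) = 1/2 ⇔ 1 = 1/2
¬¬(b ⇔ a) ⇒ ((¬(b ⇒ a) ⇔ a) ⇔ (a ⇒ ¬b)) = 1 ⇒ 1/2 = 1/2
No assignment yields a value below 1/2, so this is the minimum.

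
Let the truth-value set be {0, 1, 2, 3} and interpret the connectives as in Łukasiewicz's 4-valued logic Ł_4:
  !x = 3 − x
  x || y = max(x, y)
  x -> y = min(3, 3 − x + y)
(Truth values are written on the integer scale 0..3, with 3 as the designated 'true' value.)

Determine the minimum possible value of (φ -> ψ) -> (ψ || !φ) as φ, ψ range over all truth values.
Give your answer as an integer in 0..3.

Take φ = 1, ψ = 1:
φ -> ψ = 1 -> 1 = 3
!φ = !1 = 2
ψ || !φ = 1 || 2 = 2
(φ -> ψ) -> (ψ || !φ) = 3 -> 2 = 2
No assignment yields a value below 2, so this is the minimum.

2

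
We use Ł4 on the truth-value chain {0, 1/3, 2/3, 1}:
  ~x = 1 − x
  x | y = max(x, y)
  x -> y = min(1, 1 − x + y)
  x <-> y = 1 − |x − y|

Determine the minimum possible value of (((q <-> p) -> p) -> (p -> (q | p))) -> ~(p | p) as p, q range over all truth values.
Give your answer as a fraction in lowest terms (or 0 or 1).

Take p = 1, q = 0:
q <-> p = 0 <-> 1 = 0
(q <-> p) -> p = 0 -> 1 = 1
q | p = 0 | 1 = 1
p -> (q | p) = 1 -> 1 = 1
((q <-> p) -> p) -> (p -> (q | p)) = 1 -> 1 = 1
p | p = 1 | 1 = 1
~(p | p) = ~1 = 0
(((q <-> p) -> p) -> (p -> (q | p))) -> ~(p | p) = 1 -> 0 = 0
No assignment yields a value below 0, so this is the minimum.

0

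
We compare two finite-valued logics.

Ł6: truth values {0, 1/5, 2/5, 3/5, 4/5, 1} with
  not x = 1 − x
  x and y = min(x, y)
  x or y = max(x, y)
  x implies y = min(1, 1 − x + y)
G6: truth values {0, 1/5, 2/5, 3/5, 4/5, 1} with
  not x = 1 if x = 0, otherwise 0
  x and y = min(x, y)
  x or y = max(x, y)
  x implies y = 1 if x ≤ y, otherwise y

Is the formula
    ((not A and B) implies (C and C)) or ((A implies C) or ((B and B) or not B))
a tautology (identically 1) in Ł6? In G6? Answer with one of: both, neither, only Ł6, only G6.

In Ł6: at A = 1/5, B = 1/5, C = 0 the value is 4/5 — not a tautology.
In G6: every assignment gives 1 — tautology.

only G6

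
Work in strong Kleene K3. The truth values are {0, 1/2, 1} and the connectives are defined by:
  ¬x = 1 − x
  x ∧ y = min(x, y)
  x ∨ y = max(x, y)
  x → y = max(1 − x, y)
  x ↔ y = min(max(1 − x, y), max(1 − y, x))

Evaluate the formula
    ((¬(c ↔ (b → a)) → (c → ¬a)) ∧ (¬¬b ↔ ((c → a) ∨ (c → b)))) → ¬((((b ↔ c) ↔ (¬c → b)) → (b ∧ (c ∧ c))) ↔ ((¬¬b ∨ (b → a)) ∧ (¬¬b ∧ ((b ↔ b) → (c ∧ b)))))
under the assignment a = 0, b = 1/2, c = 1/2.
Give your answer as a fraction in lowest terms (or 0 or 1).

b → a = 1/2 → 0 = 1/2
c ↔ (b → a) = 1/2 ↔ 1/2 = 1/2
¬(c ↔ (b → a)) = ¬1/2 = 1/2
¬a = ¬0 = 1
c → ¬a = 1/2 → 1 = 1
¬(c ↔ (b → a)) → (c → ¬a) = 1/2 → 1 = 1
¬b = ¬1/2 = 1/2
¬¬b = ¬1/2 = 1/2
c → a = 1/2 → 0 = 1/2
c → b = 1/2 → 1/2 = 1/2
(c → a) ∨ (c → b) = 1/2 ∨ 1/2 = 1/2
¬¬b ↔ ((c → a) ∨ (c → b)) = 1/2 ↔ 1/2 = 1/2
(¬(c ↔ (b → a)) → (c → ¬a)) ∧ (¬¬b ↔ ((c → a) ∨ (c → b))) = 1 ∧ 1/2 = 1/2
b ↔ c = 1/2 ↔ 1/2 = 1/2
¬c = ¬1/2 = 1/2
¬c → b = 1/2 → 1/2 = 1/2
(b ↔ c) ↔ (¬c → b) = 1/2 ↔ 1/2 = 1/2
c ∧ c = 1/2 ∧ 1/2 = 1/2
b ∧ (c ∧ c) = 1/2 ∧ 1/2 = 1/2
((b ↔ c) ↔ (¬c → b)) → (b ∧ (c ∧ c)) = 1/2 → 1/2 = 1/2
¬b = ¬1/2 = 1/2
¬¬b = ¬1/2 = 1/2
b → a = 1/2 → 0 = 1/2
¬¬b ∨ (b → a) = 1/2 ∨ 1/2 = 1/2
¬b = ¬1/2 = 1/2
¬¬b = ¬1/2 = 1/2
b ↔ b = 1/2 ↔ 1/2 = 1/2
c ∧ b = 1/2 ∧ 1/2 = 1/2
(b ↔ b) → (c ∧ b) = 1/2 → 1/2 = 1/2
¬¬b ∧ ((b ↔ b) → (c ∧ b)) = 1/2 ∧ 1/2 = 1/2
(¬¬b ∨ (b → a)) ∧ (¬¬b ∧ ((b ↔ b) → (c ∧ b))) = 1/2 ∧ 1/2 = 1/2
(((b ↔ c) ↔ (¬c → b)) → (b ∧ (c ∧ c))) ↔ ((¬¬b ∨ (b → a)) ∧ (¬¬b ∧ ((b ↔ b) → (c ∧ b)))) = 1/2 ↔ 1/2 = 1/2
¬((((b ↔ c) ↔ (¬c → b)) → (b ∧ (c ∧ c))) ↔ ((¬¬b ∨ (b → a)) ∧ (¬¬b ∧ ((b ↔ b) → (c ∧ b))))) = ¬1/2 = 1/2
((¬(c ↔ (b → a)) → (c → ¬a)) ∧ (¬¬b ↔ ((c → a) ∨ (c → b)))) → ¬((((b ↔ c) ↔ (¬c → b)) → (b ∧ (c ∧ c))) ↔ ((¬¬b ∨ (b → a)) ∧ (¬¬b ∧ ((b ↔ b) → (c ∧ b))))) = 1/2 → 1/2 = 1/2

1/2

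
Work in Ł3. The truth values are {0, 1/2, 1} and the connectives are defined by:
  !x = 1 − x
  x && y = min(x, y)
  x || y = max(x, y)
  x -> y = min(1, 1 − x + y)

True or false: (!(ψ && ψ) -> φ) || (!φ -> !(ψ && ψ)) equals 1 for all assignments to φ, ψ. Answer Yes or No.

No

Counterexample: take φ = 0, ψ = 1/2.
ψ && ψ = 1/2 && 1/2 = 1/2
!(ψ && ψ) = !1/2 = 1/2
!(ψ && ψ) -> φ = 1/2 -> 0 = 1/2
!φ = !0 = 1
ψ && ψ = 1/2 && 1/2 = 1/2
!(ψ && ψ) = !1/2 = 1/2
!φ -> !(ψ && ψ) = 1 -> 1/2 = 1/2
(!(ψ && ψ) -> φ) || (!φ -> !(ψ && ψ)) = 1/2 || 1/2 = 1/2
This gives 1/2 ≠ 1.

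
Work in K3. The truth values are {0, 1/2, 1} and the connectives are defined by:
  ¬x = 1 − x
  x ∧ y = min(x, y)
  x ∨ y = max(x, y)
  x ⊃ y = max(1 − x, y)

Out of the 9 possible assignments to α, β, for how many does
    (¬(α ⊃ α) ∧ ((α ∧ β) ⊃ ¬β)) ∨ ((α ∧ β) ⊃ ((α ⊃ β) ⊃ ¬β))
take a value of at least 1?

5

α = 0, β = 0 ↦ 1  ≥
α = 0, β = 1/2 ↦ 1  ≥
α = 0, β = 1 ↦ 1  ≥
α = 1/2, β = 0 ↦ 1  ≥
α = 1/2, β = 1/2 ↦ 1/2  <
α = 1/2, β = 1 ↦ 1/2  <
α = 1, β = 0 ↦ 1  ≥
α = 1, β = 1/2 ↦ 1/2  <
α = 1, β = 1 ↦ 0  <
So 5 of the 9 assignments meet the threshold.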